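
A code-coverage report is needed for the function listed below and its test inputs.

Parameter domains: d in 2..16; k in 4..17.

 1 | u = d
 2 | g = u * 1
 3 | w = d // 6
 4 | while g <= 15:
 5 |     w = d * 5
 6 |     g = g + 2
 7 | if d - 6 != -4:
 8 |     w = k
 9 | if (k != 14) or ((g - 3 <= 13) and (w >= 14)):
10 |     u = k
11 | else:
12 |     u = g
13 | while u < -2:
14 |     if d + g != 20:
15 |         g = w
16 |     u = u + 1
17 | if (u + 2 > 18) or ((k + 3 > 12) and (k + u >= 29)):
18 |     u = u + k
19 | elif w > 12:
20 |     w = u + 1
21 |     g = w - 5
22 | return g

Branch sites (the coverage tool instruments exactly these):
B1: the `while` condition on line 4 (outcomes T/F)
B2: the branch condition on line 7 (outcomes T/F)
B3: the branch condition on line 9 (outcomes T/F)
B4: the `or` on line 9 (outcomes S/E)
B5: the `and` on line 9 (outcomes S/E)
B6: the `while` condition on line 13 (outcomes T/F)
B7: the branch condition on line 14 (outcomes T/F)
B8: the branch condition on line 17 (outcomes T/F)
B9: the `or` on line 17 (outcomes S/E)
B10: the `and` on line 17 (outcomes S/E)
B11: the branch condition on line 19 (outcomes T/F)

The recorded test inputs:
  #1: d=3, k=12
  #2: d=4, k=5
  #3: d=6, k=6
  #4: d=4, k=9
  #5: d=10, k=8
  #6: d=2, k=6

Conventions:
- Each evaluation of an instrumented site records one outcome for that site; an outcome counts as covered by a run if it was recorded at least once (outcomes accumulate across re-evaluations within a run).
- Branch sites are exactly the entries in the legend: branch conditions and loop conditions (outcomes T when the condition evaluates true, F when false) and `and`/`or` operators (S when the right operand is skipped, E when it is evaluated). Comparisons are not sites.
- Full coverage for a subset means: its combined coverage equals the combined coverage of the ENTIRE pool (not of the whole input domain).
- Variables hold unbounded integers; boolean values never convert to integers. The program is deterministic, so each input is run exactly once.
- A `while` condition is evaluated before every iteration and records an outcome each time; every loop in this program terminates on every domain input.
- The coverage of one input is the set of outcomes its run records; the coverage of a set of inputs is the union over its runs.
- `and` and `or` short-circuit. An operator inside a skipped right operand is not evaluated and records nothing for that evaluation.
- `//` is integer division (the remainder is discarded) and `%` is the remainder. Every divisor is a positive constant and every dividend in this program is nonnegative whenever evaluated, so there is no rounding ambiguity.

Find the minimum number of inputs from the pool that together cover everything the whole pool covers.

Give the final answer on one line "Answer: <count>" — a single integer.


run #1 (d=3, k=12) runs B1->T, B1->T, B1->T, B1->T, B1->T, B1->T, B1->T, B1->F, B2->T, B4->S, B3->T, B6->F, B9->E, B10->E, ...; records B1=T, B1=F, B2=T, B3=T, B4=S, B6=F, B8=F, B9=E, B10=E, B11=F
run #2 (d=4, k=5) runs B1->T, B1->T, B1->T, B1->T, B1->T, B1->T, B1->F, B2->T, B4->S, B3->T, B6->F, B9->E, B10->S, B8->F, ...; records B1=T, B1=F, B2=T, B3=T, B4=S, B6=F, B8=F, B9=E, B10=S, B11=F
run #3 (d=6, k=6) runs B1->T, B1->T, B1->T, B1->T, B1->T, B1->F, B2->T, B4->S, B3->T, B6->F, B9->E, B10->S, B8->F, B11->F; records B1=T, B1=F, B2=T, B3=T, B4=S, B6=F, B8=F, B9=E, B10=S, B11=F
run #4 (d=4, k=9) runs B1->T, B1->T, B1->T, B1->T, B1->T, B1->T, B1->F, B2->T, B4->S, B3->T, B6->F, B9->E, B10->S, B8->F, ...; records B1=T, B1=F, B2=T, B3=T, B4=S, B6=F, B8=F, B9=E, B10=S, B11=F
run #5 (d=10, k=8) runs B1->T, B1->T, B1->T, B1->F, B2->T, B4->S, B3->T, B6->F, B9->E, B10->S, B8->F, B11->F; records B1=T, B1=F, B2=T, B3=T, B4=S, B6=F, B8=F, B9=E, B10=S, B11=F
run #6 (d=2, k=6) runs B1->T, B1->T, B1->T, B1->T, B1->T, B1->T, B1->T, B1->F, B2->F, B4->S, B3->T, B6->F, B9->E, B10->S, ...; records B1=T, B1=F, B2=F, B3=T, B4=S, B6=F, B8=F, B9=E, B10=S, B11=F
pool-wide coverage (12 outcomes): B1=T, B1=F, B2=T, B2=F, B3=T, B4=S, B6=F, B8=F, B9=E, B10=S, B10=E, B11=F
no size-1 subset reaches all 12 outcomes (best union: 10/12)
inputs {1, 6} (size 2) cover everything; no size-2 subset with a lexicographically smaller index list covers all 12
Answer: 2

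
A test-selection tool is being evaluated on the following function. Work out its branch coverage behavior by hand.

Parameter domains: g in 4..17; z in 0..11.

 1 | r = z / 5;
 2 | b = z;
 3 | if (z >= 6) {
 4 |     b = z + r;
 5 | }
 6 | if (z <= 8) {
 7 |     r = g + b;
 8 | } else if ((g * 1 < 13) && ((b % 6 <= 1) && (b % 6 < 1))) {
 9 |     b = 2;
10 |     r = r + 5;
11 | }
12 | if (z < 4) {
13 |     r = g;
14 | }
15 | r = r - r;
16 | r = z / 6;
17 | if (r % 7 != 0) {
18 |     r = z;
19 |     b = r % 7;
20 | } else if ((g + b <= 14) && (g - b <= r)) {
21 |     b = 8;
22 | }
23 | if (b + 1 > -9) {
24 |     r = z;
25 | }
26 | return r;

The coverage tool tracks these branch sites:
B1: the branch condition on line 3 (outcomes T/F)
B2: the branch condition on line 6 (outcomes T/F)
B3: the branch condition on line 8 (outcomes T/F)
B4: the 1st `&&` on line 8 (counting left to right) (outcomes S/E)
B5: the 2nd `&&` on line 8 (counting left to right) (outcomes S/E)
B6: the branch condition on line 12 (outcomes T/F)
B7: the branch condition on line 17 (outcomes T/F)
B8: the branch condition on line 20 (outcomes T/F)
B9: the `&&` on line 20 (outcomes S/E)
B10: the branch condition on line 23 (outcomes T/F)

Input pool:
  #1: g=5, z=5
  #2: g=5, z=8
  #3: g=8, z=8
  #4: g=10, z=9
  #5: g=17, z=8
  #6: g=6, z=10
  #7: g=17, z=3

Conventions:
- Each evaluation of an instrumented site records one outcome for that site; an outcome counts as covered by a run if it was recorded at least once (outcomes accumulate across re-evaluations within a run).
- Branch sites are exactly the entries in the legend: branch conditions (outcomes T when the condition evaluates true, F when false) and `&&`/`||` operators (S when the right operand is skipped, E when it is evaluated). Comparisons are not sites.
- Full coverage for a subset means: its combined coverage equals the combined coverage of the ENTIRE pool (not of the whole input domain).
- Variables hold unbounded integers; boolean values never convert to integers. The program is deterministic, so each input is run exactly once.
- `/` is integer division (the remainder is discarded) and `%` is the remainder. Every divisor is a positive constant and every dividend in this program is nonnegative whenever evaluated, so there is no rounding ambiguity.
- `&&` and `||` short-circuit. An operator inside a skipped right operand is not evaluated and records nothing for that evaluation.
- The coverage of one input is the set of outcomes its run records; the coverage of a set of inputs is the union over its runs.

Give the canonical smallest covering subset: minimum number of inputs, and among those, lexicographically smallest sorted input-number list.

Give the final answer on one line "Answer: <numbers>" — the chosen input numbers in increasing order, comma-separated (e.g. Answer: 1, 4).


input #1, g=5, z=5: outcomes B1=F, B2=T, B6=F, B7=F, B8=T, B9=E, B10=T
input #2, g=5, z=8: outcomes B1=T, B2=T, B6=F, B7=T, B10=T
input #3, g=8, z=8: outcomes B1=T, B2=T, B6=F, B7=T, B10=T
input #4, g=10, z=9: outcomes B1=T, B2=F, B3=F, B4=E, B5=S, B6=F, B7=T, B10=T
input #5, g=17, z=8: outcomes B1=T, B2=T, B6=F, B7=T, B10=T
input #6, g=6, z=10: outcomes B1=T, B2=F, B3=T, B4=E, B5=E, B6=F, B7=T, B10=T
input #7, g=17, z=3: outcomes B1=F, B2=T, B6=T, B7=F, B8=F, B9=S, B10=T
the full pool covers 18 outcomes: B1=T, B1=F, B2=T, B2=F, B3=T, B3=F, B4=E, B5=S, B5=E, B6=T, B6=F, B7=T, B7=F, B8=T, B8=F, B9=S, B9=E, B10=T
checked all size-1 subsets: none covers 18 outcomes (max 8/18)
checked all size-2 subsets: none covers 18 outcomes (max 14/18)
checked all size-3 subsets: none covers 18 outcomes (max 16/18)
inputs {1, 4, 6, 7} (size 4) cover everything; no size-4 subset with a lexicographically smaller index list covers all 18
Answer: 1, 4, 6, 7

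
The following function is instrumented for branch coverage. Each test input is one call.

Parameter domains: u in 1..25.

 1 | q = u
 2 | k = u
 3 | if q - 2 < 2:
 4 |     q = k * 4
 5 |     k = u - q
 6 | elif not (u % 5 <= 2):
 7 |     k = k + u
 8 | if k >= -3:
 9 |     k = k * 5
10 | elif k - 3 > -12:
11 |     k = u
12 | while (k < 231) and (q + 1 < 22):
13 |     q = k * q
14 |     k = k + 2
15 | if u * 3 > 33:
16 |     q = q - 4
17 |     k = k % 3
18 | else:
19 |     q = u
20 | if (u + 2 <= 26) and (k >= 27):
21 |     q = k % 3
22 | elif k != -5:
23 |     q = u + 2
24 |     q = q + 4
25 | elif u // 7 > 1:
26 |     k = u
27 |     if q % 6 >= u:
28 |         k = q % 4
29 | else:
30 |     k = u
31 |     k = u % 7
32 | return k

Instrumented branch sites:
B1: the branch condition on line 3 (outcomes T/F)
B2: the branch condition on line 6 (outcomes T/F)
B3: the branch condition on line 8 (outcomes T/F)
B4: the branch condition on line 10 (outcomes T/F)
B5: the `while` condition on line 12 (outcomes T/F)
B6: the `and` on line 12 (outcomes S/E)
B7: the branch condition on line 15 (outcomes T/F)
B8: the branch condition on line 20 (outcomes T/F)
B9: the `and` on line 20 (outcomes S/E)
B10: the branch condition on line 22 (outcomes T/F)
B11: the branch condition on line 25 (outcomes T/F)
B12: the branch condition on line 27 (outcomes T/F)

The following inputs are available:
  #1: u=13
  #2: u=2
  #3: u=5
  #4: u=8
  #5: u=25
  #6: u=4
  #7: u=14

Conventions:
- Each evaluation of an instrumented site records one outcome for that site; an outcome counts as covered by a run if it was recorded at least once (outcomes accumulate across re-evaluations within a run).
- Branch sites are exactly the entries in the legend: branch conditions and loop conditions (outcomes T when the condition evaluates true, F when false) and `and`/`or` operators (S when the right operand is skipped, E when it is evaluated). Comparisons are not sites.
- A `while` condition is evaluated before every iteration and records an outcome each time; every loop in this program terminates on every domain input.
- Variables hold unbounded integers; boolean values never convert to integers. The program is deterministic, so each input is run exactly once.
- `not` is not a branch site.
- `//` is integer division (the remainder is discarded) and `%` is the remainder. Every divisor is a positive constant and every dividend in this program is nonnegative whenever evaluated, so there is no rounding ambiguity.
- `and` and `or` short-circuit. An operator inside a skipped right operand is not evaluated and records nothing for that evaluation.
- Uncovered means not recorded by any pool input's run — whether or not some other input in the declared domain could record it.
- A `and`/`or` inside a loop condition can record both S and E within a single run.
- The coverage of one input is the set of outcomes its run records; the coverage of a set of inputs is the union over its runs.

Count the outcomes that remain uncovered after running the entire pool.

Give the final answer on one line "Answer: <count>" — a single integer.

input #1 (u=13): events B1->F, B2->T, B3->T, B6->E, B5->T, B6->E, B5->F, B7->T, B9->E, B8->F, B10->T; covers B1=F, B2=T, B3=T, B5=T, B5=F, B6=E, B7=T, B8=F, B9=E, B10=T
input #2 (u=2): events B1->T, B3->F, B4->T, B6->E, B5->T, B6->E, B5->T, B6->E, B5->F, B7->F, B9->E, B8->F, B10->T; covers B1=T, B3=F, B4=T, B5=T, B5=F, B6=E, B7=F, B8=F, B9=E, B10=T
input #3 (u=5): events B1->F, B2->F, B3->T, B6->E, B5->T, B6->E, B5->F, B7->F, B9->E, B8->T; covers B1=F, B2=F, B3=T, B5=T, B5=F, B6=E, B7=F, B8=T, B9=E
input #4 (u=8): events B1->F, B2->T, B3->T, B6->E, B5->T, B6->E, B5->F, B7->F, B9->E, B8->T; covers B1=F, B2=T, B3=T, B5=T, B5=F, B6=E, B7=F, B8=T, B9=E
input #5 (u=25): events B1->F, B2->F, B3->T, B6->E, B5->F, B7->T, B9->S, B8->F, B10->T; covers B1=F, B2=F, B3=T, B5=F, B6=E, B7=T, B8=F, B9=S, B10=T
input #6 (u=4): events B1->F, B2->T, B3->T, B6->E, B5->T, B6->E, B5->F, B7->F, B9->E, B8->T; covers B1=F, B2=T, B3=T, B5=T, B5=F, B6=E, B7=F, B8=T, B9=E
input #7 (u=14): events B1->F, B2->T, B3->T, B6->E, B5->T, B6->E, B5->F, B7->T, B9->E, B8->F, B10->T; covers B1=F, B2=T, B3=T, B5=T, B5=F, B6=E, B7=T, B8=F, B9=E, B10=T
union over the pool: B1=T, B1=F, B2=T, B2=F, B3=T, B3=F, B4=T, B5=T, B5=F, B6=E, B7=T, B7=F, B8=T, B8=F, B9=S, B9=E, B10=T
uncovered (7 of 24): B4=F, B6=S, B10=F, B11=T, B11=F, B12=T, B12=F

Answer: 7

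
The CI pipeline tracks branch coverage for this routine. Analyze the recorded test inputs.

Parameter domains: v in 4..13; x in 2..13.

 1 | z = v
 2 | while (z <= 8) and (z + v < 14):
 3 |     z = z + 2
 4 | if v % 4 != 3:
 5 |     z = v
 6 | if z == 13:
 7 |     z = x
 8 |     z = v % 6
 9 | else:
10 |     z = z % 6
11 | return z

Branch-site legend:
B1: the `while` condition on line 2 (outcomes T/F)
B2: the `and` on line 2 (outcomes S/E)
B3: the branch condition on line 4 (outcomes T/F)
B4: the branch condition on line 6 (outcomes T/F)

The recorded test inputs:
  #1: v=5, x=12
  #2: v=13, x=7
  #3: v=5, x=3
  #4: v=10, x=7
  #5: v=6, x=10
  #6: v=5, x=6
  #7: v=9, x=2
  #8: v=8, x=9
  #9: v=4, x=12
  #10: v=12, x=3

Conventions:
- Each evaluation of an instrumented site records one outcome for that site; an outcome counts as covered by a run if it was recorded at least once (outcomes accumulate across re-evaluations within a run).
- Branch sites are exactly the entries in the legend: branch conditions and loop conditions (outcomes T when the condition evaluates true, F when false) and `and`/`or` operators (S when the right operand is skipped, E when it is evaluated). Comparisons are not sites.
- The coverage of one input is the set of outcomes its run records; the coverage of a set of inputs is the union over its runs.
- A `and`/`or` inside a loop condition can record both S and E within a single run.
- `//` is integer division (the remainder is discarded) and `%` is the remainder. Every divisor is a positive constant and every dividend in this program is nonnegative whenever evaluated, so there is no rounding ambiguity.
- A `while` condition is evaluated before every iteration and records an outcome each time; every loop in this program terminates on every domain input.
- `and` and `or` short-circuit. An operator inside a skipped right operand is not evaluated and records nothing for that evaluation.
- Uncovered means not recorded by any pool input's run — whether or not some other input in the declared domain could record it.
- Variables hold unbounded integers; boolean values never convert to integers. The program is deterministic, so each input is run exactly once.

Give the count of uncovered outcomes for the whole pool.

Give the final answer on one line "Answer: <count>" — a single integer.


#1 (v=5, x=12) -> B2->E, B1->T, B2->E, B1->T, B2->S, B1->F, B3->T, B4->F; covered: B1=T, B1=F, B2=S, B2=E, B3=T, B4=F
#2 (v=13, x=7) -> B2->S, B1->F, B3->T, B4->T; covered: B1=F, B2=S, B3=T, B4=T
#3 (v=5, x=3) -> B2->E, B1->T, B2->E, B1->T, B2->S, B1->F, B3->T, B4->F; covered: B1=T, B1=F, B2=S, B2=E, B3=T, B4=F
#4 (v=10, x=7) -> B2->S, B1->F, B3->T, B4->F; covered: B1=F, B2=S, B3=T, B4=F
#5 (v=6, x=10) -> B2->E, B1->T, B2->E, B1->F, B3->T, B4->F; covered: B1=T, B1=F, B2=E, B3=T, B4=F
#6 (v=5, x=6) -> B2->E, B1->T, B2->E, B1->T, B2->S, B1->F, B3->T, B4->F; covered: B1=T, B1=F, B2=S, B2=E, B3=T, B4=F
#7 (v=9, x=2) -> B2->S, B1->F, B3->T, B4->F; covered: B1=F, B2=S, B3=T, B4=F
#8 (v=8, x=9) -> B2->E, B1->F, B3->T, B4->F; covered: B1=F, B2=E, B3=T, B4=F
#9 (v=4, x=12) -> B2->E, B1->T, B2->E, B1->T, B2->E, B1->T, B2->S, B1->F, B3->T, B4->F; covered: B1=T, B1=F, B2=S, B2=E, B3=T, B4=F
#10 (v=12, x=3) -> B2->S, B1->F, B3->T, B4->F; covered: B1=F, B2=S, B3=T, B4=F
union over the pool: B1=T, B1=F, B2=S, B2=E, B3=T, B4=T, B4=F
uncovered (1 of 8): B3=F
Answer: 1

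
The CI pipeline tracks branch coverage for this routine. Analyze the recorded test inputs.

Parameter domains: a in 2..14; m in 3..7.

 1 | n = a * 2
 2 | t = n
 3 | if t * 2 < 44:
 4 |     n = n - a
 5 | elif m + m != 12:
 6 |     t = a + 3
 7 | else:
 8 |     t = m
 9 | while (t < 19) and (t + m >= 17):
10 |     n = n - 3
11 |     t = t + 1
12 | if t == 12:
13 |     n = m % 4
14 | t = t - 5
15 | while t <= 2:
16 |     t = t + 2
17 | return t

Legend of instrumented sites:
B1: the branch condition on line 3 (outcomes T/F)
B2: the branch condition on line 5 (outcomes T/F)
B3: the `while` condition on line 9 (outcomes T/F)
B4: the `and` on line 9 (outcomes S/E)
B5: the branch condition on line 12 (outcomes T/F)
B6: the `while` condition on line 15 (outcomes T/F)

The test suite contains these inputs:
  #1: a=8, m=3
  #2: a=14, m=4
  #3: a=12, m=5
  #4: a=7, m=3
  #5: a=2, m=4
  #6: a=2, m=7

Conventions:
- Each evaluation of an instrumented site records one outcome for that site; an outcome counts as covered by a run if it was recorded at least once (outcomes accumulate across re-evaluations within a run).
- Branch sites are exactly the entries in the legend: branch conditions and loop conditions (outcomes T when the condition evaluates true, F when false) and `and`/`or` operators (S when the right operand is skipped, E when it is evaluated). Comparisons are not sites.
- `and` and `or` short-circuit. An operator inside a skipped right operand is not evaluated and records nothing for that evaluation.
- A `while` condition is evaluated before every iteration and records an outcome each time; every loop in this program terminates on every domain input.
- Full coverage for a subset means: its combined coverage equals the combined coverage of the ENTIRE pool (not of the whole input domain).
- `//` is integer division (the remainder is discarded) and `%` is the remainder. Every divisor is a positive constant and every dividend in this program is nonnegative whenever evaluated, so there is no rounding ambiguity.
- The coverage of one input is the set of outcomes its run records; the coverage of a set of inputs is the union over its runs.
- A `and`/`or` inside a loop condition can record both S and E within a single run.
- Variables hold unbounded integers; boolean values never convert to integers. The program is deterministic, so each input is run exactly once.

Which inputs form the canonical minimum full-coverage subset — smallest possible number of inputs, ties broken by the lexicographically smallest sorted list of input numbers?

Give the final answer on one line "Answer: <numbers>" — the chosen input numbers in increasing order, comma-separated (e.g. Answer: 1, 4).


input #1 (a=8, m=3): events B1->T, B4->E, B3->T, B4->E, B3->T, B4->E, B3->T, B4->S, B3->F, B5->F, B6->F; covers B1=T, B3=T, B3=F, B4=S, B4=E, B5=F, B6=F
input #2 (a=14, m=4): events B1->F, B2->T, B4->E, B3->T, B4->E, B3->T, B4->S, B3->F, B5->F, B6->F; covers B1=F, B2=T, B3=T, B3=F, B4=S, B4=E, B5=F, B6=F
input #3 (a=12, m=5): events B1->F, B2->T, B4->E, B3->T, B4->E, B3->T, B4->E, B3->T, B4->E, B3->T, B4->S, B3->F, B5->F, B6->F; covers B1=F, B2=T, B3=T, B3=F, B4=S, B4=E, B5=F, B6=F
input #4 (a=7, m=3): events B1->T, B4->E, B3->T, B4->E, B3->T, B4->E, B3->T, B4->E, B3->T, B4->E, B3->T, B4->S, B3->F, B5->F, ...; covers B1=T, B3=T, B3=F, B4=S, B4=E, B5=F, B6=F
input #5 (a=2, m=4): events B1->T, B4->E, B3->F, B5->F, B6->T, B6->T, B6->F; covers B1=T, B3=F, B4=E, B5=F, B6=T, B6=F
input #6 (a=2, m=7): events B1->T, B4->E, B3->F, B5->F, B6->T, B6->T, B6->F; covers B1=T, B3=F, B4=E, B5=F, B6=T, B6=F
together the pool reaches 10 outcomes: B1=T, B1=F, B2=T, B3=T, B3=F, B4=S, B4=E, B5=F, B6=T, B6=F
no size-1 subset reaches all 10 outcomes (best union: 8/10)
the canonical winner is {2, 5}: size 2, full 10-outcome coverage, earliest index list among size-2 covers
Answer: 2, 5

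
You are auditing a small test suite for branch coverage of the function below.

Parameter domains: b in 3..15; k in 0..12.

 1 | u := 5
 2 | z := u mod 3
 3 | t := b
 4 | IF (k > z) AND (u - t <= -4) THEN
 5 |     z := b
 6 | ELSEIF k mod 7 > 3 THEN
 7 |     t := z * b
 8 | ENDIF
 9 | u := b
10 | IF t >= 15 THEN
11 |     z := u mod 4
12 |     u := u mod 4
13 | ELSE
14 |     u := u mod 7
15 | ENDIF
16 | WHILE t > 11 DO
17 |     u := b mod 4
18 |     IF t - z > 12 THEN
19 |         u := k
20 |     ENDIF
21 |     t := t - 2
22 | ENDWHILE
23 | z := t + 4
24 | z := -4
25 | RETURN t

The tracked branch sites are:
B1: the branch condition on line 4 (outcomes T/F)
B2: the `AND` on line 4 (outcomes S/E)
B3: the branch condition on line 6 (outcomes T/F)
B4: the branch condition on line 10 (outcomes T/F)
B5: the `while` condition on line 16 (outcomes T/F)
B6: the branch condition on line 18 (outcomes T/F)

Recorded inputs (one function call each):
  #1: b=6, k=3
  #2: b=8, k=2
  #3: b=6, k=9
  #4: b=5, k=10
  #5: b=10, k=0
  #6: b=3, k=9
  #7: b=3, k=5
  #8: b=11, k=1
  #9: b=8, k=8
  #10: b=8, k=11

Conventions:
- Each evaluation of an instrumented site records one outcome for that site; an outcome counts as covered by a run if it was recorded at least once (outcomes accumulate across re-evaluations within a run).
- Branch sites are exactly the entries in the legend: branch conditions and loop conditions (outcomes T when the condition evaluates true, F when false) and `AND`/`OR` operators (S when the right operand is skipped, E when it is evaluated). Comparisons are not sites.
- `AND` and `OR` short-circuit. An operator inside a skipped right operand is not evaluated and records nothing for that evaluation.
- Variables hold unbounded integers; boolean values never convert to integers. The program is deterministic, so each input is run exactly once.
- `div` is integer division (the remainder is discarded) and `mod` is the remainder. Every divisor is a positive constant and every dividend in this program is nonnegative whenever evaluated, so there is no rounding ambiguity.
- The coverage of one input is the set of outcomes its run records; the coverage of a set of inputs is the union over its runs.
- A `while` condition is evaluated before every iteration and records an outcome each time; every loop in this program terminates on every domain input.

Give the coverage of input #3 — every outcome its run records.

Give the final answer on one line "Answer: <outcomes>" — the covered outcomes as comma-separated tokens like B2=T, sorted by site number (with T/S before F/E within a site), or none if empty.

Event log for input #3 (b=6, k=9):
  B2->E, B1->F, B3->F, B4->F, B5->F
deduplicating events, the covered set is: B1=F, B2=E, B3=F, B4=F, B5=F

Answer: B1=F, B2=E, B3=F, B4=F, B5=F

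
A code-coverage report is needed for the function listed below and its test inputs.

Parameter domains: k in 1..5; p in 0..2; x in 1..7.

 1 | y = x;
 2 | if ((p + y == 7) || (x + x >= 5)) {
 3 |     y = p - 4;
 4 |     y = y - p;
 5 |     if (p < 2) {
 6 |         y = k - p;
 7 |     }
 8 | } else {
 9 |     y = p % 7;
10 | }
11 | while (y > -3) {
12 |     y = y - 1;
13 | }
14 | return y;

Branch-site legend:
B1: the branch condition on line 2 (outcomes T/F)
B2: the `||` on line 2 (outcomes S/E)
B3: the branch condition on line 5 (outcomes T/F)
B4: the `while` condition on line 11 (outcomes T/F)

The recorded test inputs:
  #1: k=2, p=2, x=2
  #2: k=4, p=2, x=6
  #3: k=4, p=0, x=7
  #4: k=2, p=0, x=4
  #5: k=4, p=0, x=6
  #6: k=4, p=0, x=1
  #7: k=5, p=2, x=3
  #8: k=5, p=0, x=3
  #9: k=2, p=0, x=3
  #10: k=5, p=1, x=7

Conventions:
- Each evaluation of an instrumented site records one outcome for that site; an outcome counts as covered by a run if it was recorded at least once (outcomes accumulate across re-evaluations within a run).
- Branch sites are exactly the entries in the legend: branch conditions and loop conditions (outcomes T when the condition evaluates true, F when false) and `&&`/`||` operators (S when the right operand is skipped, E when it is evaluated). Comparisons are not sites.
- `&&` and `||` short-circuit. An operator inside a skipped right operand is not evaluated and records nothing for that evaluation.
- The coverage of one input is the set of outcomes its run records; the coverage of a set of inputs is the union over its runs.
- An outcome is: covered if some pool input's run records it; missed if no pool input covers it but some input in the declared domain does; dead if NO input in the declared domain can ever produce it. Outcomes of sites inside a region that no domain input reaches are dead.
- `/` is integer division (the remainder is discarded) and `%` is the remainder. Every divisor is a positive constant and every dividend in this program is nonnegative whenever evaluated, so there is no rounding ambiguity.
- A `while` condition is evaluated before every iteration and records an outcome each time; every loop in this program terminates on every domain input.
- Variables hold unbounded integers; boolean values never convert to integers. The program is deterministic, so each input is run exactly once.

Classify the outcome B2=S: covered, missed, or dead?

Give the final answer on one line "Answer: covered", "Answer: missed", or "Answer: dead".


B2=S is recorded by pool input(s) 3 -> covered
Answer: covered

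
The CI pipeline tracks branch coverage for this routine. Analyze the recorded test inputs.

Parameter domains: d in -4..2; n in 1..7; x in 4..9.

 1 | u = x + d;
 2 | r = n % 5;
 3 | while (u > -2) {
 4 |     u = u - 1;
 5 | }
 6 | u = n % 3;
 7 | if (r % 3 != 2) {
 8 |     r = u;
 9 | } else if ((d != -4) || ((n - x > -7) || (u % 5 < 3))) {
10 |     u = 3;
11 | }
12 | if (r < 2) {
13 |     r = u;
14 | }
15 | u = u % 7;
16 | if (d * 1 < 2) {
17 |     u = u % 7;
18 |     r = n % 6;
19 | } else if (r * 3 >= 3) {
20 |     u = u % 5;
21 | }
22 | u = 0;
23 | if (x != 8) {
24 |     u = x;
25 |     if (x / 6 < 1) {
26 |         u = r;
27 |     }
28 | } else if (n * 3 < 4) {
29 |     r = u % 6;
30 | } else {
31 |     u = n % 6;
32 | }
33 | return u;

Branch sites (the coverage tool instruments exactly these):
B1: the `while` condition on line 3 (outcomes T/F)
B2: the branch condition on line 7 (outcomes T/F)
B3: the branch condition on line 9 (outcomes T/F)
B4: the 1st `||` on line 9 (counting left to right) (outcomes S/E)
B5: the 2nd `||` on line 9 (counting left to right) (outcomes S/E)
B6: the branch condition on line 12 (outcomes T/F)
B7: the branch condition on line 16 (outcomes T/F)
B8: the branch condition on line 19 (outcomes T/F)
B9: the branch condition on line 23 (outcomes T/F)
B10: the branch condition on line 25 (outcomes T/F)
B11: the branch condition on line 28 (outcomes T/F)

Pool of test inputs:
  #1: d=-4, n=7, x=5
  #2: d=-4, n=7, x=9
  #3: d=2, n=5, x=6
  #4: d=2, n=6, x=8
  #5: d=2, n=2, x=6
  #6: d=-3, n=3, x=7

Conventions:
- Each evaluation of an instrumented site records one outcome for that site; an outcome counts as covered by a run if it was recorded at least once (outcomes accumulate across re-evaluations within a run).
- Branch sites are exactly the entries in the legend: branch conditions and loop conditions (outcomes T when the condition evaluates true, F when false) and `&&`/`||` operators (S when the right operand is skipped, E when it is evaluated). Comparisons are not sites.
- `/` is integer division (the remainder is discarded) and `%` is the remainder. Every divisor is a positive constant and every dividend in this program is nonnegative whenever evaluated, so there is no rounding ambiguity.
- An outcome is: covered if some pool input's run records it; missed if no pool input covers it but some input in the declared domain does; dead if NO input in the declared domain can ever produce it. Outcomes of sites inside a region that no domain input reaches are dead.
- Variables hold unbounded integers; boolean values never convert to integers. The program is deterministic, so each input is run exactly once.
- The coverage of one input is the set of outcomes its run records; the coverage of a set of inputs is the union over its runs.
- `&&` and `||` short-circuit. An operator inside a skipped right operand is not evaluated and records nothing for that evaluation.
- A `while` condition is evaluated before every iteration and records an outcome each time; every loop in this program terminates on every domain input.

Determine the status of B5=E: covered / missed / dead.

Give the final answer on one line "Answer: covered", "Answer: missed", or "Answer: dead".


no pool input records B5=E
but domain input (d=-4, n=2, x=9) does record it -> reachable, so missed
Answer: missed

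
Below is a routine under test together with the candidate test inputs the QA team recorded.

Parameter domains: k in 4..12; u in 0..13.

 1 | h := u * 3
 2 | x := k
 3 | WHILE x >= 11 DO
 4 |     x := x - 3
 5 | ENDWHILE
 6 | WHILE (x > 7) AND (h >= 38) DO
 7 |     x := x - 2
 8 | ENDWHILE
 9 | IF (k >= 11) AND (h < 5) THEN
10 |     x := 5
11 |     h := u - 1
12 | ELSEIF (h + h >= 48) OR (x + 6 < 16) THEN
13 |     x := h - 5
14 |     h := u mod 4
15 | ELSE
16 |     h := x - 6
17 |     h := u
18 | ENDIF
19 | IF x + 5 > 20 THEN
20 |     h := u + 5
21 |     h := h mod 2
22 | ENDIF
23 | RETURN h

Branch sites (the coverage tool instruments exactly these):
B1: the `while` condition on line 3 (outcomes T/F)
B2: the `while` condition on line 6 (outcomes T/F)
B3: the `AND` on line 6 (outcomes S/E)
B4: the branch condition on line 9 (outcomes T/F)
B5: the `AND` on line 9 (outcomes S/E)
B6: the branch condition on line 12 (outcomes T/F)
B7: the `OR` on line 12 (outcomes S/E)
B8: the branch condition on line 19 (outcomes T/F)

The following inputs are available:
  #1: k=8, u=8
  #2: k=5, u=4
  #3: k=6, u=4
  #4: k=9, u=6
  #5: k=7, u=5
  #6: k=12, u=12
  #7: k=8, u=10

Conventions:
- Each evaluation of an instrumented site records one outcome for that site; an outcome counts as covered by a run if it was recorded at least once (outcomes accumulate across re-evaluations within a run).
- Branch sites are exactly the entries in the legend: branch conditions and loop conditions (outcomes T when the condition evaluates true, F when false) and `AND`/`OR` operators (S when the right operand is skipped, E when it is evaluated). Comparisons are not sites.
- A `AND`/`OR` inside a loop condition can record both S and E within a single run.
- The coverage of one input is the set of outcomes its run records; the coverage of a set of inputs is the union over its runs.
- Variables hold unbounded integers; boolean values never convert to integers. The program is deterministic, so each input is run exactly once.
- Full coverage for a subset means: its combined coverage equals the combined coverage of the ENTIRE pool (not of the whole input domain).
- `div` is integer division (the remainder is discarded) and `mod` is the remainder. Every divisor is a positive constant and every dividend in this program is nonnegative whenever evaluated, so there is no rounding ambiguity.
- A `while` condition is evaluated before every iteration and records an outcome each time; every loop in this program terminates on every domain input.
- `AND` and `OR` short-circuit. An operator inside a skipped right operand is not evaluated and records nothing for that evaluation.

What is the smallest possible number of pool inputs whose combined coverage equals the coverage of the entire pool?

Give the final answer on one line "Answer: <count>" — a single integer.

#1 (k=8, u=8) -> covered: B1=F, B2=F, B3=E, B4=F, B5=S, B6=T, B7=S, B8=T
#2 (k=5, u=4) -> covered: B1=F, B2=F, B3=S, B4=F, B5=S, B6=T, B7=E, B8=F
#3 (k=6, u=4) -> covered: B1=F, B2=F, B3=S, B4=F, B5=S, B6=T, B7=E, B8=F
#4 (k=9, u=6) -> covered: B1=F, B2=F, B3=E, B4=F, B5=S, B6=T, B7=E, B8=F
#5 (k=7, u=5) -> covered: B1=F, B2=F, B3=S, B4=F, B5=S, B6=T, B7=E, B8=F
#6 (k=12, u=12) -> covered: B1=T, B1=F, B2=F, B3=E, B4=F, B5=E, B6=T, B7=S, B8=T
#7 (k=8, u=10) -> covered: B1=F, B2=F, B3=E, B4=F, B5=S, B6=T, B7=S, B8=T
pool-wide coverage (13 outcomes): B1=T, B1=F, B2=F, B3=S, B3=E, B4=F, B5=S, B5=E, B6=T, B7=S, B7=E, B8=T, B8=F
size 1 is not enough: best union over all size-1 subsets is 9/13
size 2: inputs {2, 6} cover all 13 outcomes, and no lexicographically smaller subset of this size does

Answer: 2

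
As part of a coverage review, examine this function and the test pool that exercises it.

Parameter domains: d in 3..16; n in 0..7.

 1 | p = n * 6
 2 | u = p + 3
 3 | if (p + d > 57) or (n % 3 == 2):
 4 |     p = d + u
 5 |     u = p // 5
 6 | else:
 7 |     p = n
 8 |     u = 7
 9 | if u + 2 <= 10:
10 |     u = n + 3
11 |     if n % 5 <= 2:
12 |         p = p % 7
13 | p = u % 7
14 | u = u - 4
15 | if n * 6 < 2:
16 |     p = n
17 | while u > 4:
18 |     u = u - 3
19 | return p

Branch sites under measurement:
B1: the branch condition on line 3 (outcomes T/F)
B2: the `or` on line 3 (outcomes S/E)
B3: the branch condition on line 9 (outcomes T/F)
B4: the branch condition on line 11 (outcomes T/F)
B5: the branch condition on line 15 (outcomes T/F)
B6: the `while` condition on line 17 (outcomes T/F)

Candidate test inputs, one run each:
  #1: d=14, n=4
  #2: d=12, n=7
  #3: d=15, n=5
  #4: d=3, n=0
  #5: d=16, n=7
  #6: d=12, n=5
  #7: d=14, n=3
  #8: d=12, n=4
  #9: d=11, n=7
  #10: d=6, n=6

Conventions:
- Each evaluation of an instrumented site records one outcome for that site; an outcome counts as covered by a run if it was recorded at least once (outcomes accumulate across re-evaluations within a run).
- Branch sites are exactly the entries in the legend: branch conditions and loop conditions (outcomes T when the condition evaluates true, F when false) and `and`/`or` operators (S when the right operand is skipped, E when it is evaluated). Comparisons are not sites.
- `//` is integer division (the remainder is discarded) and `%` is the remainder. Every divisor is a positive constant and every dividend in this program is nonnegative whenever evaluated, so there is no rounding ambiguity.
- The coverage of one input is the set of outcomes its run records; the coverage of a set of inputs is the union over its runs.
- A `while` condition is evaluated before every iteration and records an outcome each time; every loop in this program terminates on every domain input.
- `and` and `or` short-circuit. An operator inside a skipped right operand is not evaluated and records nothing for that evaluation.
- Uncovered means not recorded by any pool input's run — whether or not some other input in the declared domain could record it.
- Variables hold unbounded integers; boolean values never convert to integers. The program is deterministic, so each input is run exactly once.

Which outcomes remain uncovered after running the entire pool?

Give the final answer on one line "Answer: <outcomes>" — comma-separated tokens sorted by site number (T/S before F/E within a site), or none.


input #1 (d=14, n=4): events B2->E, B1->F, B3->T, B4->F, B5->F, B6->F; covers B1=F, B2=E, B3=T, B4=F, B5=F, B6=F
input #2 (d=12, n=7): events B2->E, B1->F, B3->T, B4->T, B5->F, B6->T, B6->F; covers B1=F, B2=E, B3=T, B4=T, B5=F, B6=T, B6=F
input #3 (d=15, n=5): events B2->E, B1->T, B3->F, B5->F, B6->T, B6->F; covers B1=T, B2=E, B3=F, B5=F, B6=T, B6=F
input #4 (d=3, n=0): events B2->E, B1->F, B3->T, B4->T, B5->T, B6->F; covers B1=F, B2=E, B3=T, B4=T, B5=T, B6=F
input #5 (d=16, n=7): events B2->S, B1->T, B3->F, B5->F, B6->T, B6->T, B6->F; covers B1=T, B2=S, B3=F, B5=F, B6=T, B6=F
input #6 (d=12, n=5): events B2->E, B1->T, B3->F, B5->F, B6->T, B6->F; covers B1=T, B2=E, B3=F, B5=F, B6=T, B6=F
input #7 (d=14, n=3): events B2->E, B1->F, B3->T, B4->F, B5->F, B6->F; covers B1=F, B2=E, B3=T, B4=F, B5=F, B6=F
input #8 (d=12, n=4): events B2->E, B1->F, B3->T, B4->F, B5->F, B6->F; covers B1=F, B2=E, B3=T, B4=F, B5=F, B6=F
input #9 (d=11, n=7): events B2->E, B1->F, B3->T, B4->T, B5->F, B6->T, B6->F; covers B1=F, B2=E, B3=T, B4=T, B5=F, B6=T, B6=F
input #10 (d=6, n=6): events B2->E, B1->F, B3->T, B4->T, B5->F, B6->T, B6->F; covers B1=F, B2=E, B3=T, B4=T, B5=F, B6=T, B6=F
union over the pool: B1=T, B1=F, B2=S, B2=E, B3=T, B3=F, B4=T, B4=F, B5=T, B5=F, B6=T, B6=F
uncovered (0 of 12): none
Answer: none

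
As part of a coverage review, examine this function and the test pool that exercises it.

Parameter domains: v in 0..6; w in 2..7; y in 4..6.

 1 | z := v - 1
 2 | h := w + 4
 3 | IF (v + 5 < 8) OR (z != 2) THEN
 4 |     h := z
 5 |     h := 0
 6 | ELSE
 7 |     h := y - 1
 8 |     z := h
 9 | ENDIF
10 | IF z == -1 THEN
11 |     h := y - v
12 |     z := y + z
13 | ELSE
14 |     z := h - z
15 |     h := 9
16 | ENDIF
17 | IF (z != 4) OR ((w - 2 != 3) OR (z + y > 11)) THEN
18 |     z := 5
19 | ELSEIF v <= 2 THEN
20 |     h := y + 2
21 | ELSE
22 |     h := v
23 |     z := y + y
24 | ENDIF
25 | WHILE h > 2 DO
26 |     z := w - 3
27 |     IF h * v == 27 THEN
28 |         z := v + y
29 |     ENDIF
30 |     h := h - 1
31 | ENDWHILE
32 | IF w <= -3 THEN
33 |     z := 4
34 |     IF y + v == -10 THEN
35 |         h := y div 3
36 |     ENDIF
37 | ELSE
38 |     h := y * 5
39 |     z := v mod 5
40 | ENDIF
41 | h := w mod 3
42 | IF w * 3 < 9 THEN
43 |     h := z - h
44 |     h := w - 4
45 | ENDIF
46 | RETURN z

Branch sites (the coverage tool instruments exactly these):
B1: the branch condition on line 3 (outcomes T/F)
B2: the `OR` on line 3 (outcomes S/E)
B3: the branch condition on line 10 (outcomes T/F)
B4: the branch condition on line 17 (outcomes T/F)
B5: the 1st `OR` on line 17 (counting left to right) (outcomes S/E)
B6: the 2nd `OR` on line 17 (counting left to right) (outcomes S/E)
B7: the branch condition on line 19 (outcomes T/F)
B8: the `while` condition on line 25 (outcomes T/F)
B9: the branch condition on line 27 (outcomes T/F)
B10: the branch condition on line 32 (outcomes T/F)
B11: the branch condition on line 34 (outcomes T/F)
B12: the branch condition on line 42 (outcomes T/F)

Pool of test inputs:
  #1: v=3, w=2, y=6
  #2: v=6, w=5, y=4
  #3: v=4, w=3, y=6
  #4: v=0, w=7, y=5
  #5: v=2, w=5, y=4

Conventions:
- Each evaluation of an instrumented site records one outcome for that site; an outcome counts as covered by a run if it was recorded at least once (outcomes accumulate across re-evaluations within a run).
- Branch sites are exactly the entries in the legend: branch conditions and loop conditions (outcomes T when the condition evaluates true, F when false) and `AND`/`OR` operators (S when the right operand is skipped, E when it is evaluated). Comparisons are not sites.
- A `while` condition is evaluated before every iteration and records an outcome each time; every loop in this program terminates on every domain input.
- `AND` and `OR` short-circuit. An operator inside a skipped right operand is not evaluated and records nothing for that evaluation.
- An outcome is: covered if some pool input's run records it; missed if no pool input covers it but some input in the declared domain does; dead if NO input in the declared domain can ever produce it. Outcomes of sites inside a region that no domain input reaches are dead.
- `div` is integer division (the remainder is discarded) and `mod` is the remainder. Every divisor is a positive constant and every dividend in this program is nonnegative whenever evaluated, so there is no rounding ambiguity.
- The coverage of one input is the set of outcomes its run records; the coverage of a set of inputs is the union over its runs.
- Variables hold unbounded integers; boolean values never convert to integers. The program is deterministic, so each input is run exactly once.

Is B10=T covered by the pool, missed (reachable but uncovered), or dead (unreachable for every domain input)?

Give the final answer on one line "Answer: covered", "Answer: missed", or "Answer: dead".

no pool input records B10=T
checking all 126 inputs in the declared domain: B10=T is never recorded -> dead

Answer: dead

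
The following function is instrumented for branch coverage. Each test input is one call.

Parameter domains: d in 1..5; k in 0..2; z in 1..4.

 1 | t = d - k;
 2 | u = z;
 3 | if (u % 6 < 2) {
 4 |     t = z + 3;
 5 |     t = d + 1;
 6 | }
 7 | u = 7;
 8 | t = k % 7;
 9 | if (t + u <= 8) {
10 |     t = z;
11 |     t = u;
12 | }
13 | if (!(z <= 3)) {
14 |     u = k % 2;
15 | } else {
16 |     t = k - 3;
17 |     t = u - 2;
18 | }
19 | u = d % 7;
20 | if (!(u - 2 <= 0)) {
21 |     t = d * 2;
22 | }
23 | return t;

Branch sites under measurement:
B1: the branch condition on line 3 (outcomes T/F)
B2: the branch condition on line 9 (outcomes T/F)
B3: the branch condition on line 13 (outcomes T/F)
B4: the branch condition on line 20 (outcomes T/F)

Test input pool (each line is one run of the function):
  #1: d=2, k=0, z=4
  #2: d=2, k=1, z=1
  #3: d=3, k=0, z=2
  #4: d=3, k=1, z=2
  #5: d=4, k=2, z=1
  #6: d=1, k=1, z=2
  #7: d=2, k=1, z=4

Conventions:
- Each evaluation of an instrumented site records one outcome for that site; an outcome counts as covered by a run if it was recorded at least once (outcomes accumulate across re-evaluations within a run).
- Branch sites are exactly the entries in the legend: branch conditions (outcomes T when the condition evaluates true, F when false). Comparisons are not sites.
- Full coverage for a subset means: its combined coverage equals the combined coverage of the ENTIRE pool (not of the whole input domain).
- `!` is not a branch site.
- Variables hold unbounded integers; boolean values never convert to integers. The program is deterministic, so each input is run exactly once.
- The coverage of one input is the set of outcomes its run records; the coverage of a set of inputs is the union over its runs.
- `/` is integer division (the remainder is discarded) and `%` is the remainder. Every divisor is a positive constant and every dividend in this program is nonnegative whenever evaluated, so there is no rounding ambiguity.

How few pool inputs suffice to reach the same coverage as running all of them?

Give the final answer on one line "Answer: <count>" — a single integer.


#1 (d=2, k=0, z=4) -> covered: B1=F, B2=T, B3=T, B4=F
#2 (d=2, k=1, z=1) -> covered: B1=T, B2=T, B3=F, B4=F
#3 (d=3, k=0, z=2) -> covered: B1=F, B2=T, B3=F, B4=T
#4 (d=3, k=1, z=2) -> covered: B1=F, B2=T, B3=F, B4=T
#5 (d=4, k=2, z=1) -> covered: B1=T, B2=F, B3=F, B4=T
#6 (d=1, k=1, z=2) -> covered: B1=F, B2=T, B3=F, B4=F
#7 (d=2, k=1, z=4) -> covered: B1=F, B2=T, B3=T, B4=F
together the pool reaches 8 outcomes: B1=T, B1=F, B2=T, B2=F, B3=T, B3=F, B4=T, B4=F
no size-1 subset reaches all 8 outcomes (best union: 4/8)
size 2: inputs {1, 5} cover all 8 outcomes, and no lexicographically smaller subset of this size does
Answer: 2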